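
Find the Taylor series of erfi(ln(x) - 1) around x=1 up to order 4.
-erfi(1) + 2·e·(x - 1)/√(π) - 3·e·(x - 1)^2/√(π) + 14·e·(x - 1)^3/(3·√(π)) - 7·e·(x - 1)^4/√(π)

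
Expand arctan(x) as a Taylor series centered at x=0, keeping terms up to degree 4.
-x^3/3 + x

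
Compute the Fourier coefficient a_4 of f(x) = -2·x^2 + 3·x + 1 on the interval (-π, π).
a_4 = (1/π) ∫_{-π}^{π} f(x)·cos(4x) dx.
Evaluate the integral (use parity and integration by parts as needed): a_4 = -1/2.

Final answer: -1/2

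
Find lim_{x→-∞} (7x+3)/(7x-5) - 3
Evaluate the dominant behaviour as x → -∞; each term tends to a finite value or vanishes.
Limit = -2.

Final answer: -2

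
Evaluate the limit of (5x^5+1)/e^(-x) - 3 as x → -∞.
The quotient is an ∞/∞ indeterminate form as x → -∞.
Compare growth rates of the dominant terms (exponentials ≫ polynomials ≫ logarithms), or apply L'Hôpital's rule; the quotient → 0.
Adding the constant: 0 - 3 = -3. Limit = -3.

Final answer: -3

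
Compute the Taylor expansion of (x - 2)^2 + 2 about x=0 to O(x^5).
x^2 - 4·x + 6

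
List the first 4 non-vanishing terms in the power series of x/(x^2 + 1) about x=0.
-x^7 + x^5 - x^3 + x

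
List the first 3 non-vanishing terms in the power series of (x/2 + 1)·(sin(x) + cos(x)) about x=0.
-5·x^3/12 + 3·x/2 + 1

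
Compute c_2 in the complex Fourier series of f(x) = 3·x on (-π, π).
Compute the real Fourier coefficients first: a_2 = 0, b_2 = -3.
Then c_2 = (a_2 − i·b_2)/2 = 3·i/2.

Final answer: 3·i/2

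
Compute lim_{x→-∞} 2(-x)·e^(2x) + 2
The product is a 0·∞ indeterminate form at x → -∞.
Rewrite the product as 2(-x) / e^(-2x) (an ∞/∞ form) and apply L'Hôpital, or use the standard hierarchy e^(2|x|) ≫ |(-x)| as x → -∞.
The indeterminate product → 0, so the limit = 2.

Final answer: 2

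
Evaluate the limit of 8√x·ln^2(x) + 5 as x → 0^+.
The product is a 0·∞ indeterminate form at x → 0⁺.
Rewrite the product as 8·ln^2(x) / x^(-1/2) and apply L'Hôpital, or use the standard hierarchy x^(-1/2) ≫ |ln x|^2 as x → 0⁺.
The indeterminate product → 0, so the limit = 5.

Final answer: 5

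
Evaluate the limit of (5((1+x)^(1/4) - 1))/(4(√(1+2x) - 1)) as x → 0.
Both numerator and denominator → 0 as x → 0; this is a 0/0 indeterminate form.
Expand each to leading order near x = 0: numerator ~ 5·x/4, denominator ~ 4·x.
The limit of the ratio is 5/16.

Final answer: 5/16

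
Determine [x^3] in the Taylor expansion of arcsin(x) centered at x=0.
Expand to order 3: arcsin(x) = x^3/6 + x + O(x^4).
The coefficient of x^3 is 1/6.

Final answer: 1/6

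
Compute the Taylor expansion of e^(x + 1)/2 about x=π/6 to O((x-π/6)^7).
e·e^(π/6)/2 + e·e^(π/6)·(x - π/6)/2 + e·e^(π/6)·(x - π/6)^2/4 + e·e^(π/6)·(x - π/6)^3/12 + e·e^(π/6)·(x - π/6)^4/48 + e·e^(π/6)·(x - π/6)^5/240 + e·e^(π/6)·(x - π/6)^6/1440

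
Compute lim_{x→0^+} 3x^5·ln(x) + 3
The product is a 0·∞ indeterminate form at x → 0⁺.
Rewrite the product as 3·ln(x) / x^(-5) and apply L'Hôpital, or use the standard hierarchy x^(-5) ≫ |ln x| as x → 0⁺.
The indeterminate product → 0, so the limit = 3.

Final answer: 3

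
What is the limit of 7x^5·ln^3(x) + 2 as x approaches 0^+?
The product is a 0·∞ indeterminate form at x → 0⁺.
Rewrite the product as 7·ln^3(x) / x^(-5) and apply L'Hôpital, or use the standard hierarchy x^(-5) ≫ |ln x|^3 as x → 0⁺.
The indeterminate product → 0, so the limit = 2.

Final answer: 2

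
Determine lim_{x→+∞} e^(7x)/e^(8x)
This is an ∞/∞ indeterminate form as x → +∞.
Rewrite e^(7x)/e^(8x) = e^((7−8)x) = e^(-x); the exponent coefficient is -1 < 0 so e^(-x) → 0.
Limit = 0.

Final answer: 0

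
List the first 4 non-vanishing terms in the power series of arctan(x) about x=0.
-x^7/7 + x^5/5 - x^3/3 + x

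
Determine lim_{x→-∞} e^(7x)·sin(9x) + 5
Evaluate the dominant behaviour as x → -∞; each term tends to a finite value or vanishes.
Limit = 5.

Final answer: 5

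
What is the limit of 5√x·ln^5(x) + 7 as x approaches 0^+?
The product is a 0·∞ indeterminate form at x → 0⁺.
Rewrite the product as 5·ln^5(x) / x^(-1/2) and apply L'Hôpital, or use the standard hierarchy x^(-1/2) ≫ |ln x|^5 as x → 0⁺.
The indeterminate product → 0, so the limit = 7.

Final answer: 7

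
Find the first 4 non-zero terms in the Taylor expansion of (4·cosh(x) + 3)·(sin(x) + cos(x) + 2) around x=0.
5·x^3/6 + 5·x^2/2 + 7·x + 21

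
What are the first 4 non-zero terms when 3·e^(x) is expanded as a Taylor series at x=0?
x^3/2 + 3·x^2/2 + 3·x + 3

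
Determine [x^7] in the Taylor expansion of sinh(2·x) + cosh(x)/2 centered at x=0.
Expand to order 7: sinh(2·x) + cosh(x)/2 = 8·x^7/315 + x^6/1440 + 4·x^5/15 + x^4/48 + 4·x^3/3 + x^2/4 + 2·x + 1/2 + O(x^8).
The coefficient of x^7 is 8/315.

Final answer: 8/315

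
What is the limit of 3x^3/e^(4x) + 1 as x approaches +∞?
The quotient is an ∞/∞ indeterminate form as x → +∞.
The exponential denominator e^(4x) dominates the polynomial numerator (e^x ≫ x^3 as x → ∞), so the quotient → 0.
Adding the constant: 0 + 1 = 1. Limit = 1.

Final answer: 1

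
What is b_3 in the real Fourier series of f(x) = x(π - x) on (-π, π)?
b_3 = (1/π) ∫_{-π}^{π} f(x)·sin(3x) dx.
Evaluate the integral (use parity and integration by parts as needed): b_3 = 2·π/3.

Final answer: 2·π/3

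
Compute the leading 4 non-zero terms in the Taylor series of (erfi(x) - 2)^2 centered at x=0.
-8·x^3/(3·√(π)) + 4·x^2/π - 8·x/√(π) + 4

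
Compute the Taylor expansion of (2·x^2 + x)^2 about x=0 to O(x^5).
4·x^4 + 4·x^3 + x^2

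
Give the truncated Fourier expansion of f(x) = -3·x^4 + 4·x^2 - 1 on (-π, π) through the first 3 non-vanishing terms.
(-160 + 24·π^2)·cos(x) + (13 - 6·π^2)·cos(2·x) - 3·π^4/5 - 1 + 4·π^2/3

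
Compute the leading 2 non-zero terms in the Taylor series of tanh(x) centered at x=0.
-x^3/3 + x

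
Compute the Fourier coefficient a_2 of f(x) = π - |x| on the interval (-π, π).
a_2 = (1/π) ∫_{-π}^{π} f(x)·cos(2x) dx.
Evaluate the integral (use parity and integration by parts as needed): a_2 = 0.

Final answer: 0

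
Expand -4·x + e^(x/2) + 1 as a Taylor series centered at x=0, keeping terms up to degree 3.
x^3/48 + x^2/8 - 7·x/2 + 2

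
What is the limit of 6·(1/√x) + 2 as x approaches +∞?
Evaluate the dominant behaviour as x → +∞; each term tends to a finite value or vanishes.
Limit = 2.

Final answer: 2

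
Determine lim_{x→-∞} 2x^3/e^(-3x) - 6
The quotient is an ∞/∞ indeterminate form as x → -∞.
Compare growth rates of the dominant terms (exponentials ≫ polynomials ≫ logarithms), or apply L'Hôpital's rule; the quotient → 0.
Adding the constant: 0 - 6 = -6. Limit = -6.

Final answer: -6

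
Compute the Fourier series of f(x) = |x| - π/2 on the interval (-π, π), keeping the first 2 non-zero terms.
-4·cos(x)/π - 4·cos(3·x)/(9·π)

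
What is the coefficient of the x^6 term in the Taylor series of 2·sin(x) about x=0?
Expand to order 6: 2·sin(x) = x^5/60 - x^3/3 + 2·x + O(x^7).
The coefficient of x^6 is 0.

Final answer: 0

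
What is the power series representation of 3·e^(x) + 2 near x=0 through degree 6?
x^6/240 + x^5/40 + x^4/8 + x^3/2 + 3·x^2/2 + 3·x + 5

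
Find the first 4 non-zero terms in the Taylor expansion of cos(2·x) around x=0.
-4·x^6/45 + 2·x^4/3 - 2·x^2 + 1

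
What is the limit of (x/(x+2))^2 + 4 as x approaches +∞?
As x → +∞: x/(x+2) = 1/(1 + 2/x) → 1, and the 2nd power of a limit-1 base also → 1; with the additive constant, 1 + 4 = 5.
Limit = 5.

Final answer: 5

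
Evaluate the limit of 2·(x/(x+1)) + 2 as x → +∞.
Evaluate the dominant behaviour as x → +∞; each term tends to a finite value or vanishes.
Limit = 4.

Final answer: 4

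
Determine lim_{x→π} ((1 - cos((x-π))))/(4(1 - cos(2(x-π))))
Both numerator and denominator → 0 as x → π; this is a 0/0 indeterminate form.
Expand each to leading order near x = π: numerator ~ (x - π)^2/2, denominator ~ 8·(x - π)^2.
The limit of the ratio is 1/16.

Final answer: 1/16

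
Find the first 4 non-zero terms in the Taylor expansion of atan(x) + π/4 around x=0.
x^5/5 - x^3/3 + x + π/4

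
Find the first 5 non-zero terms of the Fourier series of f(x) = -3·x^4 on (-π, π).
(-144 + 24·π^2)·cos(x) + (9 - 6·π^2)·cos(2·x) + (-16/9 + 8·π^2/3)·cos(3·x) + (9/16 - 3·π^2/2)·cos(4·x) - 3·π^4/5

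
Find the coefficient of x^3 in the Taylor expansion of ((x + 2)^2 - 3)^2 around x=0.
Expand to order 3: ((x + 2)^2 - 3)^2 = 8·x^3 + 18·x^2 + 8·x + 1 + O(x^4).
The coefficient of x^3 is 8.

Final answer: 8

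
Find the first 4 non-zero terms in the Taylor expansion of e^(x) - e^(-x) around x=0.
x^7/2520 + x^5/60 + x^3/3 + 2·x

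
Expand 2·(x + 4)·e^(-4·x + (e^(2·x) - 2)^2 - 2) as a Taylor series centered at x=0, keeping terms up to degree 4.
928·x^4·e^(-1) - 576·x^3·e^(-1) + 240·x^2·e^(-1) - 62·x·e^(-1) + 8·e^(-1)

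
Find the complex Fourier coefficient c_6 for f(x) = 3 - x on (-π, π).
Compute the real Fourier coefficients first: a_6 = 0, b_6 = 1/3.
Then c_6 = (a_6 − i·b_6)/2 = -i/6.

Final answer: -i/6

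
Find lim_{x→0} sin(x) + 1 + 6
Direct substitution at x = 0 gives 7.

Final answer: 7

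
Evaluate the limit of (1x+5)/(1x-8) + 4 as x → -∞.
Evaluate the dominant behaviour as x → -∞; each term tends to a finite value or vanishes.
Limit = 5.

Final answer: 5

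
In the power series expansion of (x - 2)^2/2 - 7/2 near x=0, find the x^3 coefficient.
Expand to order 3: (x - 2)^2/2 - 7/2 = x^2/2 - 2·x - 3/2 + O(x^4).
The coefficient of x^3 is 0.

Final answer: 0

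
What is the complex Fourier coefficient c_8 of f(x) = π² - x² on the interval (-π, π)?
Compute the real Fourier coefficients first: a_8 = -1/16, b_8 = 0.
Then c_8 = (a_8 − i·b_8)/2 = -1/32.

Final answer: -1/32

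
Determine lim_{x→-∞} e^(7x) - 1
Evaluate the dominant behaviour as x → -∞; each term tends to a finite value or vanishes.
Limit = -1.

Final answer: -1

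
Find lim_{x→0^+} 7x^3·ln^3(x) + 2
The product is a 0·∞ indeterminate form at x → 0⁺.
Rewrite the product as 7·ln^3(x) / x^(-3) and apply L'Hôpital, or use the standard hierarchy x^(-3) ≫ |ln x|^3 as x → 0⁺.
The indeterminate product → 0, so the limit = 2.

Final answer: 2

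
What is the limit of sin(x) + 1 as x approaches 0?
Direct substitution at x = 0 gives 1.

Final answer: 1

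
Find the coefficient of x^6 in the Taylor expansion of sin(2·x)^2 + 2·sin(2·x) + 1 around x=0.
Expand to order 6: sin(2·x)^2 + 2·sin(2·x) + 1 = 128·x^6/45 + 8·x^5/15 - 16·x^4/3 - 8·x^3/3 + 4·x^2 + 4·x + 1 + O(x^7).
The coefficient of x^6 is 128/45.

Final answer: 128/45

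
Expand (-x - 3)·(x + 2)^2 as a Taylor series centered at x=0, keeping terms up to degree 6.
-x^3 - 7·x^2 - 16·x - 12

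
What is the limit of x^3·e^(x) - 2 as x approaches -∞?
The product is a 0·∞ indeterminate form at x → -∞.
Rewrite the product as x^3 / e^(-x) (an ∞/∞ form) and apply L'Hôpital, or use the standard hierarchy e^(|x|) ≫ |x^3| as x → -∞.
The indeterminate product → 0, so the limit = -2.

Final answer: -2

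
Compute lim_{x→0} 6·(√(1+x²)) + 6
Direct substitution at x = 0 gives 12.

Final answer: 12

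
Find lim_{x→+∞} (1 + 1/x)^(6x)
As x → +∞: write (1 + 1/x)^(6x) = ((1 + 1/x)^x)^6 → (e^1)^6 = e^6.
Limit = e^(6).

Final answer: e^(6)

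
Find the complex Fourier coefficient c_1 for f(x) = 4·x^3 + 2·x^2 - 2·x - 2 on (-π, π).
Compute the real Fourier coefficients first: a_1 = -8, b_1 = -52 + 8·π^2.
Then c_1 = (a_1 − i·b_1)/2 = -4 - 4·i·π^2 + 26·i.

Final answer: -4 - 4·i·π^2 + 26·i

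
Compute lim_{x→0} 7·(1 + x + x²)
Direct substitution at x = 0 gives 7.

Final answer: 7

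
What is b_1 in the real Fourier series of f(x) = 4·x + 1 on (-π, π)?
b_1 = (1/π) ∫_{-π}^{π} f(x)·sin(1x) dx.
Evaluate the integral (use parity and integration by parts as needed): b_1 = 8.

Final answer: 8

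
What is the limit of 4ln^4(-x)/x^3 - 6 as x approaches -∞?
The quotient is an ∞/∞ indeterminate form as x → -∞.
Compare growth rates of the dominant terms (exponentials ≫ polynomials ≫ logarithms), or apply L'Hôpital's rule; the quotient → 0.
Adding the constant: 0 - 6 = -6. Limit = -6.

Final answer: -6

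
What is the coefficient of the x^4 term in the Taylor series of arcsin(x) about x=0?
Expand to order 4: arcsin(x) = x^3/6 + x + O(x^5).
The coefficient of x^4 is 0.

Final answer: 0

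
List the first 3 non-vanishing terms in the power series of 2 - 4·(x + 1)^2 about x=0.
-4·x^2 - 8·x - 2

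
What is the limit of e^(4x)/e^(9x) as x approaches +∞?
This is an ∞/∞ indeterminate form as x → +∞.
Rewrite e^(4x)/e^(9x) = e^((4−9)x) = e^(-5x); the exponent coefficient is -5 < 0 so e^(-5x) → 0.
Limit = 0.

Final answer: 0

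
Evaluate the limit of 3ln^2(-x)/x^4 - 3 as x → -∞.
The quotient is an ∞/∞ indeterminate form as x → -∞.
Compare growth rates of the dominant terms (exponentials ≫ polynomials ≫ logarithms), or apply L'Hôpital's rule; the quotient → 0.
Adding the constant: 0 - 3 = -3. Limit = -3.

Final answer: -3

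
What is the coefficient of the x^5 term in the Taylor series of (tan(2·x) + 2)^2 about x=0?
Expand to order 5: (tan(2·x) + 2)^2 = 256·x^5/15 + 32·x^4/3 + 32·x^3/3 + 4·x^2 + 8·x + 4 + O(x^6).
The coefficient of x^5 is 256/15.

Final answer: 256/15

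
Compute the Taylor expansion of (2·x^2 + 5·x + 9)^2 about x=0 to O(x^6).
4·x^4 + 20·x^3 + 61·x^2 + 90·x + 81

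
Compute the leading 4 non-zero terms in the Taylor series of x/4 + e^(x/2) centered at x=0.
x^3/48 + x^2/8 + 3·x/4 + 1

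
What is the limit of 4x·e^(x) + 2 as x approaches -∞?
The product is a 0·∞ indeterminate form at x → -∞.
Rewrite the product as 4x / e^(-x) (an ∞/∞ form) and apply L'Hôpital, or use the standard hierarchy e^(|x|) ≫ |x| as x → -∞.
The indeterminate product → 0, so the limit = 2.

Final answer: 2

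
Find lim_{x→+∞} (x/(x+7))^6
As x → +∞: x/(x+7) = 1/(1 + 7/x) → 1, and the 6th power of a limit-1 base also → 1.
Limit = 1.

Final answer: 1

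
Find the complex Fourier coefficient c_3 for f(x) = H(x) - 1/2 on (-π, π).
Compute the real Fourier coefficients first: a_3 = 0, b_3 = 2/(3·π).
Then c_3 = (a_3 − i·b_3)/2 = -i/(3·π).

Final answer: -i/(3·π)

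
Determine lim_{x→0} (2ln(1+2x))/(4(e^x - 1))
Both numerator and denominator → 0 as x → 0; this is a 0/0 indeterminate form.
Expand each to leading order near x = 0: numerator ~ 4·x, denominator ~ 4·x.
The limit of the ratio is 1.

Final answer: 1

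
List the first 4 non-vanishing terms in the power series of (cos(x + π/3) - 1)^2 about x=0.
√(3)·x^3/6 + x^2 + √(3)·x/2 + 1/4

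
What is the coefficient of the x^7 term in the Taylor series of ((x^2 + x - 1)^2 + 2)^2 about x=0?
Expand to order 7: ((x^2 + x - 1)^2 + 2)^2 = 4·x^7 + 2·x^6 - 8·x^5 - x^4 + 16·x^3 - 2·x^2 - 12·x + 9 + O(x^8).
The coefficient of x^7 is 4.

Final answer: 4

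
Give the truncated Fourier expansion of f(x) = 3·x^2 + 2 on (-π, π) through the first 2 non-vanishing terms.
-12·cos(x) + 2 + π^2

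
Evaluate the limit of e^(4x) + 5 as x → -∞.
Evaluate the dominant behaviour as x → -∞; each term tends to a finite value or vanishes.
Limit = 5.

Final answer: 5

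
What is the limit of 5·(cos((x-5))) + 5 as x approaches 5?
Direct substitution at x = 5 gives 10.

Final answer: 10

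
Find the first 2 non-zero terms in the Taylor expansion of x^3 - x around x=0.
x^3 - x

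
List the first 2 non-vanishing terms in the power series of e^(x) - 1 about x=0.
x^2/2 + x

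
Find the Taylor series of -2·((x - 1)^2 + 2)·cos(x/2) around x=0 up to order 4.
15·x^4/64 - x^3/2 - 5·x^2/4 + 4·x - 6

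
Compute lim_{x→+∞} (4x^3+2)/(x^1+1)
This is an ∞/∞ indeterminate form as x → +∞.
Divide numerator and denominator by x^3 and let the lower-order terms vanish; the numerator's degree 3 exceeds the denominator's degree 1, so the quotient diverges.
Limit = ∞.

Final answer: ∞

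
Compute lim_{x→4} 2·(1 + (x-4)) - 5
Direct substitution at x = 4 gives -3.

Final answer: -3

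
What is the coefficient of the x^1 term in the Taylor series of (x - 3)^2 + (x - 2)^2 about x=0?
Expand to order 1: (x - 3)^2 + (x - 2)^2 = 13 - 10·x + O(x^2).
The coefficient of x^1 is -10.

Final answer: -10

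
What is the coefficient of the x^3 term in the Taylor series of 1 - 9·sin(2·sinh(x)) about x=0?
Expand to order 3: 1 - 9·sin(2·sinh(x)) = 9·x^3 - 18·x + 1 + O(x^4).
The coefficient of x^3 is 9.

Final answer: 9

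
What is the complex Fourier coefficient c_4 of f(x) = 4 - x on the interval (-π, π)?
Compute the real Fourier coefficients first: a_4 = 0, b_4 = 1/2.
Then c_4 = (a_4 − i·b_4)/2 = -i/4.

Final answer: -i/4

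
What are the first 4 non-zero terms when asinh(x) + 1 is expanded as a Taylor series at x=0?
3·x^5/40 - x^3/6 + x + 1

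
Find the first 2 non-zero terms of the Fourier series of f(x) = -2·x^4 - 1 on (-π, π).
(-96 + 16·π^2)·cos(x) - 2·π^4/5 - 1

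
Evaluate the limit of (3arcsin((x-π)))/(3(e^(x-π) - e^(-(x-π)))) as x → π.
Both numerator and denominator → 0 as x → π; this is a 0/0 indeterminate form.
Expand each to leading order near x = π: numerator ~ 3·(x - π), denominator ~ 6·(x - π).
The limit of the ratio is 1/2.

Final answer: 1/2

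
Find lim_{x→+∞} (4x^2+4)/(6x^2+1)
This is an ∞/∞ indeterminate form as x → +∞.
Divide numerator and denominator by x^2 and let the lower-order terms vanish; the leading terms give 4/6 = 2/3.
Limit = 2/3.

Final answer: 2/3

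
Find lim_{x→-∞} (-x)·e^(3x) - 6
The product is a 0·∞ indeterminate form at x → -∞.
Rewrite the product as (-x) / e^(-3x) (an ∞/∞ form) and apply L'Hôpital, or use the standard hierarchy e^(3|x|) ≫ |(-x)| as x → -∞.
The indeterminate product → 0, so the limit = -6.

Final answer: -6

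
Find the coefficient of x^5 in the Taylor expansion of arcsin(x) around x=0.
Expand to order 5: arcsin(x) = 3·x^5/40 + x^3/6 + x + O(x^6).
The coefficient of x^5 is 3/40.

Final answer: 3/40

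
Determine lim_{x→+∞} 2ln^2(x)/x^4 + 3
The quotient is an ∞/∞ indeterminate form as x → +∞.
The polynomial denominator x^4 dominates the logarithmic numerator (any positive power of x ≫ ln^2(x) as x → ∞), so the quotient → 0.
Adding the constant: 0 + 3 = 3. Limit = 3.

Final answer: 3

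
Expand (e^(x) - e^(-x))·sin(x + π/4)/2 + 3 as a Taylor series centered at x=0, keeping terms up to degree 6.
-√(2)·x^6/180 - √(2)·x^5/60 - √(2)·x^3/6 + √(2)·x^2/2 + √(2)·x/2 + 3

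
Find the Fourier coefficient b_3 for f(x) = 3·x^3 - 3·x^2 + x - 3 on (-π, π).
b_3 = (1/π) ∫_{-π}^{π} f(x)·sin(3x) dx.
Evaluate the integral (use parity and integration by parts as needed): b_3 = -2/3 + 2·π^2.

Final answer: -2/3 + 2·π^2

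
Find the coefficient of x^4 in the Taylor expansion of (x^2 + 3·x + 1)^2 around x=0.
Expand to order 4: (x^2 + 3·x + 1)^2 = x^4 + 6·x^3 + 11·x^2 + 6·x + 1 + O(x^5).
The coefficient of x^4 is 1.

Final answer: 1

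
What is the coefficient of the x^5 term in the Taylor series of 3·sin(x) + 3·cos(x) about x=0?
Expand to order 5: 3·sin(x) + 3·cos(x) = x^5/40 + x^4/8 - x^3/2 - 3·x^2/2 + 3·x + 3 + O(x^6).
The coefficient of x^5 is 1/40.

Final answer: 1/40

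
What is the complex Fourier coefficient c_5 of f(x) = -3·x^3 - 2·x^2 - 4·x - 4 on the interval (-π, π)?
Compute the real Fourier coefficients first: a_5 = 8/25, b_5 = -6·π^2/5 - 164/125.
Then c_5 = (a_5 − i·b_5)/2 = 4/25 + 82·i/125 + 3·i·π^2/5.

Final answer: 4/25 + 82·i/125 + 3·i·π^2/5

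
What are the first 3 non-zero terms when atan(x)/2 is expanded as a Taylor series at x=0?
x^5/10 - x^3/6 + x/2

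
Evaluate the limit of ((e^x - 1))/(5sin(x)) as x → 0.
Both numerator and denominator → 0 as x → 0; this is a 0/0 indeterminate form.
Expand each to leading order near x = 0: numerator ~ x, denominator ~ 5·x.
The limit of the ratio is 1/5.

Final answer: 1/5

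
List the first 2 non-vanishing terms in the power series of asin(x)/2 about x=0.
x^3/12 + x/2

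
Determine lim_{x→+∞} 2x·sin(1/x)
As x → +∞: let u = 1/x → 0⁺; then 2·x·sin(1/x) = 2·1·sin(u)/u → 2·1·1 = 2.
Limit = 2.

Final answer: 2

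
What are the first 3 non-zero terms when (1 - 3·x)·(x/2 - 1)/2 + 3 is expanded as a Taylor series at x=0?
-3·x^2/4 + 7·x/4 + 5/2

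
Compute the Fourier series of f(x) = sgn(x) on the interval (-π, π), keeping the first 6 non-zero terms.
4·sin(x)/π + 4·sin(3·x)/(3·π) + 4·sin(5·x)/(5·π) + 4·sin(7·x)/(7·π) + 4·sin(9·x)/(9·π) + 4·sin(11·x)/(11·π)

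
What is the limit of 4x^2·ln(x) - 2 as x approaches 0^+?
The product is a 0·∞ indeterminate form at x → 0⁺.
Rewrite the product as 4·ln(x) / x^(-2) and apply L'Hôpital, or use the standard hierarchy x^(-2) ≫ |ln x| as x → 0⁺.
The indeterminate product → 0, so the limit = -2.

Final answer: -2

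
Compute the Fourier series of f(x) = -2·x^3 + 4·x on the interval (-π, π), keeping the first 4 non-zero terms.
(32 - 4·π^2)·sin(x) + (-7 + 2·π^2)·sin(2·x) + (32/9 - 4·π^2/3)·sin(3·x) + (-19/8 + π^2)·sin(4·x)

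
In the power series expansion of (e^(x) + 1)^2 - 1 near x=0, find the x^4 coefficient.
Expand to order 4: (e^(x) + 1)^2 - 1 = 3·x^4/4 + 5·x^3/3 + 3·x^2 + 4·x + 3 + O(x^5).
The coefficient of x^4 is 3/4.

Final answer: 3/4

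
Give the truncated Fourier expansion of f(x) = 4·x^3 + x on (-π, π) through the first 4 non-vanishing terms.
(-46 + 8·π^2)·sin(x) + (5 - 4·π^2)·sin(2·x) + (-10/9 + 8·π^2/3)·sin(3·x) + (1/4 - 2·π^2)·sin(4·x)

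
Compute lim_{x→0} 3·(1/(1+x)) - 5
Direct substitution at x = 0 gives -2.

Final answer: -2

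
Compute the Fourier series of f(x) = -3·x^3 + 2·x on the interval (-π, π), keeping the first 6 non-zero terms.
(40 - 6·π^2)·sin(x) + (-13/2 + 3·π^2)·sin(2·x) + (8/3 - 2·π^2)·sin(3·x) + (-25/16 + 3·π^2/2)·sin(4·x) + (136/125 - 6·π^2/5)·sin(5·x) + (-5/6 + π^2)·sin(6·x)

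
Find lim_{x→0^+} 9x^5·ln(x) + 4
The product is a 0·∞ indeterminate form at x → 0⁺.
Rewrite the product as 9·ln(x) / x^(-5) and apply L'Hôpital, or use the standard hierarchy x^(-5) ≫ |ln x| as x → 0⁺.
The indeterminate product → 0, so the limit = 4.

Final answer: 4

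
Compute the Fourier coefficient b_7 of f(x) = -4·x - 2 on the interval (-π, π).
b_7 = (1/π) ∫_{-π}^{π} f(x)·sin(7x) dx.
Evaluate the integral (use parity and integration by parts as needed): b_7 = -8/7.

Final answer: -8/7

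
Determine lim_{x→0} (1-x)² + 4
Direct substitution at x = 0 gives 5.

Final answer: 5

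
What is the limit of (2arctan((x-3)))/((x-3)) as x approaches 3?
Both numerator and denominator → 0 as x → 3; this is a 0/0 indeterminate form.
Expand each to leading order near x = 3: numerator ~ 2·(x - 3), denominator ~ (x - 3).
The limit of the ratio is 2.

Final answer: 2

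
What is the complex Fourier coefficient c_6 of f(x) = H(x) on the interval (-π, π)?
Compute the real Fourier coefficients first: a_6 = 0, b_6 = 0.
Then c_6 = (a_6 − i·b_6)/2 = 0.

Final answer: 0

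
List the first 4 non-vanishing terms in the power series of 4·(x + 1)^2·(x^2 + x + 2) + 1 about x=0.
12·x^3 + 20·x^2 + 20·x + 9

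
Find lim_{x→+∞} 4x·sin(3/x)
As x → +∞: let u = 3/x → 0⁺; then 4·x·sin(3/x) = 4·3·sin(u)/u → 4·3·1 = 12.
Limit = 12.

Final answer: 12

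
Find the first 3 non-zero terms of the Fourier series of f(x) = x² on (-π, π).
-4·cos(x) + cos(2·x) + π^2/3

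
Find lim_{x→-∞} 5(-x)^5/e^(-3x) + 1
The quotient is an ∞/∞ indeterminate form as x → -∞.
Compare growth rates of the dominant terms (exponentials ≫ polynomials ≫ logarithms), or apply L'Hôpital's rule; the quotient → 0.
Adding the constant: 0 + 1 = 1. Limit = 1.

Final answer: 1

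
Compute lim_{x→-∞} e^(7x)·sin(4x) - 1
Evaluate the dominant behaviour as x → -∞; each term tends to a finite value or vanishes.
Limit = -1.

Final answer: -1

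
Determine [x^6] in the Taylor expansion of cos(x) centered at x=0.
Expand to order 6: cos(x) = -x^6/720 + x^4/24 - x^2/2 + 1 + O(x^7).
The coefficient of x^6 is -1/720.

Final answer: -1/720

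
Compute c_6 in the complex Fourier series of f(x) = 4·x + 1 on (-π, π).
Compute the real Fourier coefficients first: a_6 = 0, b_6 = -4/3.
Then c_6 = (a_6 − i·b_6)/2 = 2·i/3.

Final answer: 2·i/3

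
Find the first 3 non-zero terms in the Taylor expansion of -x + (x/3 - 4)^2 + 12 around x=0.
x^2/9 - 11·x/3 + 28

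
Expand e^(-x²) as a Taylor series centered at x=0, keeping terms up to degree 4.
x^4/2 - x^2 + 1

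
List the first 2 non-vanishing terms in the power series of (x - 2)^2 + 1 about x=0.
5 - 4·x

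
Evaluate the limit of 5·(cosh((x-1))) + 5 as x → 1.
Direct substitution at x = 1 gives 10.

Final answer: 10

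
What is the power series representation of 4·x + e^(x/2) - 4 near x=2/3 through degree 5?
-4/3 + e^(1/3) + (e^(1/3)/2 + 4)·(x - 2/3) + e^(1/3)·(x - 2/3)^2/8 + e^(1/3)·(x - 2/3)^3/48 + e^(1/3)·(x - 2/3)^4/384 + e^(1/3)·(x - 2/3)^5/3840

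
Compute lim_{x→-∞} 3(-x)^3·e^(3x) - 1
The product is a 0·∞ indeterminate form at x → -∞.
Rewrite the product as 3(-x)^3 / e^(-3x) (an ∞/∞ form) and apply L'Hôpital, or use the standard hierarchy e^(3|x|) ≫ |(-x)^3| as x → -∞.
The indeterminate product → 0, so the limit = -1.

Final answer: -1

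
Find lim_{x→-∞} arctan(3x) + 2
Evaluate the dominant behaviour as x → -∞; each term tends to a finite value or vanishes.
Limit = 2 - π/2.

Final answer: 2 - π/2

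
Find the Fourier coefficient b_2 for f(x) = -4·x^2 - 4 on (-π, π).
b_2 = (1/π) ∫_{-π}^{π} f(x)·sin(2x) dx.
Evaluate the integral (use parity and integration by parts as needed): b_2 = 0.

Final answer: 0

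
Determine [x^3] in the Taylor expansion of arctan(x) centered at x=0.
Expand to order 3: arctan(x) = -x^3/3 + x + O(x^4).
The coefficient of x^3 is -1/3.

Final answer: -1/3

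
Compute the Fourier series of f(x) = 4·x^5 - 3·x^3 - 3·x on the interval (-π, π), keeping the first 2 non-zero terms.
(-166·π^2 + 8·π^4 + 990)·sin(x) + (-4·π^4 - 63/2 + 23·π^2)·sin(2·x)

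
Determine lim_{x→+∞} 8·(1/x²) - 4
Evaluate the dominant behaviour as x → +∞; each term tends to a finite value or vanishes.
Limit = -4.

Final answer: -4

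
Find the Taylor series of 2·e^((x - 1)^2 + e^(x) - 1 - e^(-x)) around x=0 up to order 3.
2·x^3/3 + 2·x^2 + 2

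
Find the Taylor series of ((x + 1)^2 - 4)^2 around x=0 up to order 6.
x^4 + 4·x^3 - 2·x^2 - 12·x + 9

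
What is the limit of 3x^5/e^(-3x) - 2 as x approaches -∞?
The quotient is an ∞/∞ indeterminate form as x → -∞.
Compare growth rates of the dominant terms (exponentials ≫ polynomials ≫ logarithms), or apply L'Hôpital's rule; the quotient → 0.
Adding the constant: 0 - 2 = -2. Limit = -2.

Final answer: -2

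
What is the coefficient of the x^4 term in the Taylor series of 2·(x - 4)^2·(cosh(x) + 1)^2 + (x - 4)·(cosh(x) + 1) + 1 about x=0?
Expand to order 4: 2·(x - 4)^2·(cosh(x) + 1)^2 + (x - 4)·(cosh(x) + 1) + 1 = 103·x^4/6 - 63·x^3/2 + 70·x^2 - 62·x + 121 + O(x^5).
The coefficient of x^4 is 103/6.

Final answer: 103/6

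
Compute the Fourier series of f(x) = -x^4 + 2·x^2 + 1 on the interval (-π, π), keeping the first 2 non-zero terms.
(-56 + 8·π^2)·cos(x) - π^4/5 + 1 + 2·π^2/3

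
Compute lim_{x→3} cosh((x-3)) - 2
Direct substitution at x = 3 gives -1.

Final answer: -1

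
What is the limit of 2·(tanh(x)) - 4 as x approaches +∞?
Evaluate the dominant behaviour as x → +∞; each term tends to a finite value or vanishes.
Limit = -2.

Final answer: -2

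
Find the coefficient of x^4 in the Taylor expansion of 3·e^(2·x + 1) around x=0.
Expand to order 4: 3·e^(2·x + 1) = 2·e·x^4 + 4·e·x^3 + 6·e·x^2 + 6·e·x + 3·e + O(x^5).
The coefficient of x^4 is 2·e.

Final answer: 2·e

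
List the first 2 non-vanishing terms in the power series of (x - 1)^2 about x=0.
1 - 2·x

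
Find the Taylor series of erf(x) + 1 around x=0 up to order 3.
-2·x^3/(3·√(π)) + 2·x/√(π) + 1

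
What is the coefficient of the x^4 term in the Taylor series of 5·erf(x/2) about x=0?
Expand to order 4: 5·erf(x/2) = -5·x^3/(12·√(π)) + 5·x/√(π) + O(x^5).
The coefficient of x^4 is 0.

Final answer: 0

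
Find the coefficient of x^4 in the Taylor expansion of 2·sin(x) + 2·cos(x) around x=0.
Expand to order 4: 2·sin(x) + 2·cos(x) = x^4/12 - x^3/3 - x^2 + 2·x + 2 + O(x^5).
The coefficient of x^4 is 1/12.

Final answer: 1/12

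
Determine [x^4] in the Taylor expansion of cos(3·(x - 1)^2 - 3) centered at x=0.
Expand to order 4: cos(3·(x - 1)^2 - 3) = 99·x^4/2 + 18·x^3 - 18·x^2 + 1 + O(x^5).
The coefficient of x^4 is 99/2.

Final answer: 99/2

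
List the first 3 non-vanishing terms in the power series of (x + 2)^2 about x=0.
x^2 + 4·x + 4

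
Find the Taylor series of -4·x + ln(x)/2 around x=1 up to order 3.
-4 - 7·(x - 1)/2 - (x - 1)^2/4 + (x - 1)^3/6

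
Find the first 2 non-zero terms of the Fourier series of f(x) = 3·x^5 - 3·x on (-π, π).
(-120·π^2 + 6·π^4 + 714)·sin(x) + (-3·π^4 - 39/2 + 15·π^2)·sin(2·x)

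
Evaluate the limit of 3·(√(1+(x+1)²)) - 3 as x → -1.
Direct substitution at x = -1 gives 0.

Final answer: 0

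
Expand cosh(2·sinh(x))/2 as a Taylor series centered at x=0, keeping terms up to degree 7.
14·x^6/45 + 2·x^4/3 + x^2 + 1/2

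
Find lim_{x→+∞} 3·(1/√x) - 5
Evaluate the dominant behaviour as x → +∞; each term tends to a finite value or vanishes.
Limit = -5.

Final answer: -5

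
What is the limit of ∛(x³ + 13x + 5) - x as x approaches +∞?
This is an ∞ − ∞ indeterminate form.
Multiply by (A² + AB + B²)/(A² + AB + B²) where A = ∛(x³+13x + 5), B = x to use A³ − B³ = (A−B)(A²+AB+B²); the x³ terms cancel, leaving (13x + 5)/(A²+AB+B²) with denominator ~ 3x², so the limit is 0.
Limit = 0.

Final answer: 0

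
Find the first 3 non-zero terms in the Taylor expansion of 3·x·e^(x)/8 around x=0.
3·x^3/16 + 3·x^2/8 + 3·x/8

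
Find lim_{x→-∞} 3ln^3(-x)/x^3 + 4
The quotient is an ∞/∞ indeterminate form as x → -∞.
Compare growth rates of the dominant terms (exponentials ≫ polynomials ≫ logarithms), or apply L'Hôpital's rule; the quotient → 0.
Adding the constant: 0 + 4 = 4. Limit = 4.

Final answer: 4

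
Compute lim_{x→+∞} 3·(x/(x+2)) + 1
Evaluate the dominant behaviour as x → +∞; each term tends to a finite value or vanishes.
Limit = 4.

Final answer: 4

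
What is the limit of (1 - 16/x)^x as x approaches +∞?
As x → +∞: this is the defining limit (1 - 16/x)^x → e^(-16).
Limit = e^(-16).

Final answer: e^(-16)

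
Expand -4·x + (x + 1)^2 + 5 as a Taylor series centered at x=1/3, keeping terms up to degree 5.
49/9 - 4·(x - 1/3)/3 + (x - 1/3)^2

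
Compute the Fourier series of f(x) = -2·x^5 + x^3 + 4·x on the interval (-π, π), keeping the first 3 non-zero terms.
(-484 - 4·π^4 + 82·π^2)·sin(x) + (-11·π^2 + 25/2 + 2·π^4)·sin(2·x) + (-4·π^4/3 + 20/81 + 98·π^2/27)·sin(3·x)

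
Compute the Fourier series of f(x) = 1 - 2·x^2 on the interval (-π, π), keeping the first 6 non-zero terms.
8·cos(x) - 2·cos(2·x) + 8·cos(3·x)/9 - cos(4·x)/2 + 8·cos(5·x)/25 - 2·π^2/3 + 1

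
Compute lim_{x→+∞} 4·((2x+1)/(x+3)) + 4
Evaluate the dominant behaviour as x → +∞; each term tends to a finite value or vanishes.
Limit = 12.

Final answer: 12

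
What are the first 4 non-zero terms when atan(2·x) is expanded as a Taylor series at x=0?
-128·x^7/7 + 32·x^5/5 - 8·x^3/3 + 2·x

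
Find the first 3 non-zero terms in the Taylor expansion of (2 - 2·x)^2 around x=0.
4·x^2 - 8·x + 4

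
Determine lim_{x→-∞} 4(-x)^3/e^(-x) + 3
The quotient is an ∞/∞ indeterminate form as x → -∞.
Compare growth rates of the dominant terms (exponentials ≫ polynomials ≫ logarithms), or apply L'Hôpital's rule; the quotient → 0.
Adding the constant: 0 + 3 = 3. Limit = 3.

Final answer: 3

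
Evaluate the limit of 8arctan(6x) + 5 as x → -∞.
Evaluate the dominant behaviour as x → -∞; each term tends to a finite value or vanishes.
Limit = 5 - 4·π.

Final answer: 5 - 4·π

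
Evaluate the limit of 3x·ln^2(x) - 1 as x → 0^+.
The product is a 0·∞ indeterminate form at x → 0⁺.
Rewrite the product as 3·ln^2(x) / x^(-1) and apply L'Hôpital, or use the standard hierarchy x^(-1) ≫ |ln x|^2 as x → 0⁺.
The indeterminate product → 0, so the limit = -1.

Final answer: -1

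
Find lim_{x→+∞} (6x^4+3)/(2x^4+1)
This is an ∞/∞ indeterminate form as x → +∞.
Divide numerator and denominator by x^4 and let the lower-order terms vanish; the leading terms give 6/2 = 3.
Limit = 3.

Final answer: 3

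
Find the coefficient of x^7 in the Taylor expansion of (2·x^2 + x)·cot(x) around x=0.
Expand to order 7: (2·x^2 + x)·cot(x) = -4·x^7/945 - 2·x^6/945 - 2·x^5/45 - x^4/45 - 2·x^3/3 - x^2/3 + 2·x + 1 + O(x^8).
The coefficient of x^7 is -4/945.

Final answer: -4/945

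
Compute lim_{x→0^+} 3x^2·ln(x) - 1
The product is a 0·∞ indeterminate form at x → 0⁺.
Rewrite the product as 3·ln(x) / x^(-2) and apply L'Hôpital, or use the standard hierarchy x^(-2) ≫ |ln x| as x → 0⁺.
The indeterminate product → 0, so the limit = -1.

Final answer: -1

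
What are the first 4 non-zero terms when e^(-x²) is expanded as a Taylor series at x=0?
-x^6/6 + x^4/2 - x^2 + 1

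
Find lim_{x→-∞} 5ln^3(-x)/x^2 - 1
The quotient is an ∞/∞ indeterminate form as x → -∞.
Compare growth rates of the dominant terms (exponentials ≫ polynomials ≫ logarithms), or apply L'Hôpital's rule; the quotient → 0.
Adding the constant: 0 - 1 = -1. Limit = -1.

Final answer: -1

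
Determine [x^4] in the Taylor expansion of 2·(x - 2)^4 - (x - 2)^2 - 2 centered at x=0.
Expand to order 4: 2·(x - 2)^4 - (x - 2)^2 - 2 = 2·x^4 - 16·x^3 + 47·x^2 - 60·x + 26 + O(x^5).
The coefficient of x^4 is 2.

Final answer: 2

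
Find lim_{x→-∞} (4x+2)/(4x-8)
Evaluate the dominant behaviour as x → -∞; each term tends to a finite value or vanishes.
Limit = 1.

Final answer: 1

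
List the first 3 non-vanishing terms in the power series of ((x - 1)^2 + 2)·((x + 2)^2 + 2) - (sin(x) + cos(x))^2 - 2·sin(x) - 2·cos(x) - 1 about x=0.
2·x^2 - 4·x + 14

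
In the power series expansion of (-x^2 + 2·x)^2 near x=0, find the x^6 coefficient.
Expand to order 6: (-x^2 + 2·x)^2 = x^4 - 4·x^3 + 4·x^2 + O(x^7).
The coefficient of x^6 is 0.

Final answer: 0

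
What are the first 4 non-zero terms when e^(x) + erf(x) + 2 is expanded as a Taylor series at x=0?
x^3·(1/6 - 2/(3·√(π))) + x^2/2 + x·(1 + 2/√(π)) + 3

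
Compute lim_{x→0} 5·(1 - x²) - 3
Direct substitution at x = 0 gives 2.

Final answer: 2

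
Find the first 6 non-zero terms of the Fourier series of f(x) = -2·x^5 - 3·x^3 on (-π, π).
(-444 - 4·π^4 + 74·π^2)·sin(x) + (-7·π^2 + 21/2 + 2·π^4)·sin(2·x) + (-4·π^4/3 - 52/81 + 26·π^2/27)·sin(3·x) + (-3/32 + π^2/4 + π^4)·sin(4·x) + (-4·π^4/5 - 14·π^2/25 + 84/625)·sin(5·x) + (-17/162 + 17·π^2/27 + 2·π^4/3)·sin(6·x)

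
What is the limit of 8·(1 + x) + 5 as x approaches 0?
Direct substitution at x = 0 gives 13.

Final answer: 13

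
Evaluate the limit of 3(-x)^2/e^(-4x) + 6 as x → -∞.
The quotient is an ∞/∞ indeterminate form as x → -∞.
Compare growth rates of the dominant terms (exponentials ≫ polynomials ≫ logarithms), or apply L'Hôpital's rule; the quotient → 0.
Adding the constant: 0 + 6 = 6. Limit = 6.

Final answer: 6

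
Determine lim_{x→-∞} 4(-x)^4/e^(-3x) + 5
The quotient is an ∞/∞ indeterminate form as x → -∞.
Compare growth rates of the dominant terms (exponentials ≫ polynomials ≫ logarithms), or apply L'Hôpital's rule; the quotient → 0.
Adding the constant: 0 + 5 = 5. Limit = 5.

Final answer: 5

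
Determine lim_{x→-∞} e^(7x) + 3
Evaluate the dominant behaviour as x → -∞; each term tends to a finite value or vanishes.
Limit = 3.

Final answer: 3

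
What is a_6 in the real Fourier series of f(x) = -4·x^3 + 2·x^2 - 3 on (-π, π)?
a_6 = (1/π) ∫_{-π}^{π} f(x)·cos(6x) dx.
Evaluate the integral (use parity and integration by parts as needed): a_6 = 2/9.

Final answer: 2/9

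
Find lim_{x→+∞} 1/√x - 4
Evaluate the dominant behaviour as x → +∞; each term tends to a finite value or vanishes.
Limit = -4.

Final answer: -4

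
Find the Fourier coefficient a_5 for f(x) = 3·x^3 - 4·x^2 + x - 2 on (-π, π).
a_5 = (1/π) ∫_{-π}^{π} f(x)·cos(5x) dx.
Evaluate the integral (use parity and integration by parts as needed): a_5 = 16/25.

Final answer: 16/25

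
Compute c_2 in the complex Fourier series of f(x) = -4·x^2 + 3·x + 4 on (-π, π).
Compute the real Fourier coefficients first: a_2 = -4, b_2 = -3.
Then c_2 = (a_2 − i·b_2)/2 = -2 + 3·i/2.

Final answer: -2 + 3·i/2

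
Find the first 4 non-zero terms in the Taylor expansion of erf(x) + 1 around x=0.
x^5/(5·√(π)) - 2·x^3/(3·√(π)) + 2·x/√(π) + 1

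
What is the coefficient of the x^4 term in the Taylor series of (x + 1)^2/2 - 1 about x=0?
Expand to order 4: (x + 1)^2/2 - 1 = x^2/2 + x - 1/2 + O(x^5).
The coefficient of x^4 is 0.

Final answer: 0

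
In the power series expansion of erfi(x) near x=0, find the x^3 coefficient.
Expand to order 3: erfi(x) = 2·x^3/(3·√(π)) + 2·x/√(π) + O(x^4).
The coefficient of x^3 is 2/(3·√(π)).

Final answer: 2/(3·√(π))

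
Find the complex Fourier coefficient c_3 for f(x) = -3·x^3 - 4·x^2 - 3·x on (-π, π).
Compute the real Fourier coefficients first: a_3 = 16/9, b_3 = -2·π^2 - 2/3.
Then c_3 = (a_3 − i·b_3)/2 = 8/9 + i/3 + i·π^2.

Final answer: 8/9 + i/3 + i·π^2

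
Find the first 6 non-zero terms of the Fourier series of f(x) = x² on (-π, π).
-4·cos(x) + cos(2·x) - 4·cos(3·x)/9 + cos(4·x)/4 - 4·cos(5·x)/25 + π^2/3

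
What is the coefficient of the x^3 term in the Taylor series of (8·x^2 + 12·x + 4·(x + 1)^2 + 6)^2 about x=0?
Expand to order 3: (8·x^2 + 12·x + 4·(x + 1)^2 + 6)^2 = 480·x^3 + 640·x^2 + 400·x + 100 + O(x^4).
The coefficient of x^3 is 480.

Final answer: 480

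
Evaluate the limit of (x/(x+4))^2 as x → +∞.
As x → +∞: x/(x+4) = 1/(1 + 4/x) → 1, and the 2nd power of a limit-1 base also → 1.
Limit = 1.

Final answer: 1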